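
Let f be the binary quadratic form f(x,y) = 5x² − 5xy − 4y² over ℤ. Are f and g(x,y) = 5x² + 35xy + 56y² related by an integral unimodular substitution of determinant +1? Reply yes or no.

D₁ = 105, D₂ = 105
river cycle of f (length 6): (-4, 5, 5), (5, 5, -4), (-4, 3, 6), (6, 9, -1), (-1, 9, 6), (6, 3, -4)
river cycle of g (length 6): (5, 5, -4), (-4, 3, 6), (6, 9, -1), (-1, 9, 6), (6, 3, -4), (-4, 5, 5)
cycles coincide ⇒ equivalent

yes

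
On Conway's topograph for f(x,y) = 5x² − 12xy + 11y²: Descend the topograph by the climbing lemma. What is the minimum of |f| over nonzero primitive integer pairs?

translate: b→-2 (≡-12 mod 10), so (5,-12,11)→(5,-2,4)
flip: (5,-2,4)→(4,2,5)
reduced (well bottom): (4,2,5) with a≤c, −a<b≤a
well minimum = a = 4

4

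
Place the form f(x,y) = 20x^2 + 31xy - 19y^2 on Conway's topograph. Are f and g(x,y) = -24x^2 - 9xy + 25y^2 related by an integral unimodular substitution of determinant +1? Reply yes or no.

D₁ = 2481, D₂ = 2481
river cycle of f (length 44): (-19, 45, 6), (6, 39, -40), (-40, 41, 5), (5, 49, -4), (-4, 47, 17), (17, 21, -30), (-30, 39, 8), (8, 41, -25), (-25, 9, 24), (24, 39, -10), … (34 more)
river cycle of g (length 44): (25, 9, -24), (-24, 39, 10), (10, 41, -20), (-20, 39, 12), (12, 33, -29), (-29, 25, 16), (16, 39, -15), (-15, 21, 34), (34, 47, -2), (-2, 49, 10), … (34 more)
cycles differ ⇒ inequivalent

no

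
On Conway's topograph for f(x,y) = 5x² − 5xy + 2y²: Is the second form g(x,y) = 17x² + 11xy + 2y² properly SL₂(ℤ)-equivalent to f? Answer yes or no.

D₁ = -15, D₂ = -15
f: translate: b→5 (≡-5 mod 10), so (5,-5,2)→(5,5,2)
f: flip: (5,5,2)→(2,-5,5)
f: translate: b→-1 (≡-5 mod 4), so (2,-5,5)→(2,-1,2)
f: flip: (2,-1,2)→(2,1,2)
f: reduced (well bottom): (2,1,2) with a≤c, −a<b≤a
g: flip: (17,11,2)→(2,-11,17)
g: translate: b→1 (≡-11 mod 4), so (2,-11,17)→(2,1,2)
g: reduced (well bottom): (2,1,2) with a≤c, −a<b≤a
reduced forms (2, 1, 2) vs (2, 1, 2) ⇒ equivalent

yes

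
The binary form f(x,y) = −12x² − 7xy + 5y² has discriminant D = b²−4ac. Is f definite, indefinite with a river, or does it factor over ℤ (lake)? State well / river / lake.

D = b²−4ac = (-7)² − 4·(-12)·5 = 289
D = 17² is a perfect square ⇒ form factors over ℤ ⇒ lakes

lake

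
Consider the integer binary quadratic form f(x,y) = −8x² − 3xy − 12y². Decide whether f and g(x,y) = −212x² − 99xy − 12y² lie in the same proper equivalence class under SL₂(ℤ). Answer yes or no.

D₁ = -375, D₂ = -375
f is negative-definite; reduce −f:
−f: reduced (well bottom): (8,3,12) with a≤c, −a<b≤a
flip sign back: reduced form of f is (-8,-3,-12)
g is negative-definite; reduce −g:
−g: flip: (212,99,12)→(12,-99,212)
−g: translate: b→-3 (≡-99 mod 24), so (12,-99,212)→(12,-3,8)
−g: flip: (12,-3,8)→(8,3,12)
−g: reduced (well bottom): (8,3,12) with a≤c, −a<b≤a
flip sign back: reduced form of g is (-8,-3,-12)
reduced forms (-8, -3, -12) vs (-8, -3, -12) ⇒ equivalent

yes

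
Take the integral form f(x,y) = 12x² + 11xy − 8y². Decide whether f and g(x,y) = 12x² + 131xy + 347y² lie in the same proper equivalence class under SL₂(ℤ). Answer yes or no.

D₁ = 505, D₂ = 505
river cycle of f (length 8): (-8, 21, 2), (2, 19, -18), (-18, 17, 3), (3, 19, -12), (-12, 5, 10), (10, 15, -7), (-7, 13, 12), (12, 11, -8)
river cycle of g (length 8): (12, 11, -8), (-8, 21, 2), (2, 19, -18), (-18, 17, 3), (3, 19, -12), (-12, 5, 10), (10, 15, -7), (-7, 13, 12)
cycles coincide ⇒ equivalent

yes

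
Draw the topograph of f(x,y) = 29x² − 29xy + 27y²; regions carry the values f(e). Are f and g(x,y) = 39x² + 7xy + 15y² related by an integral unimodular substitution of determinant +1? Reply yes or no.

D₁ = -2291, D₂ = -2291
f: translate: b→29 (≡-29 mod 58), so (29,-29,27)→(29,29,27)
f: flip: (29,29,27)→(27,-29,29)
f: translate: b→25 (≡-29 mod 54), so (27,-29,29)→(27,25,27)
f: reduced (well bottom): (27,25,27) with a≤c, −a<b≤a
g: flip: (39,7,15)→(15,-7,39)
g: reduced (well bottom): (15,-7,39) with a≤c, −a<b≤a
reduced forms (27, 25, 27) vs (15, -7, 39) ⇒ inequivalent

no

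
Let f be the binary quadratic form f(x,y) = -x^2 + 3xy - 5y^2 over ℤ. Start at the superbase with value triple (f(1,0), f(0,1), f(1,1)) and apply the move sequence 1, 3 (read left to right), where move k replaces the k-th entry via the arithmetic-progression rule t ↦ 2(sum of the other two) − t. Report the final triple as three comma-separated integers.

start (-1,-5,-3) = (f(1,0),f(0,1),f(1,1))
replace slot 1: 2·((-5)+(-3)) − (-1) = -15 → (-15,-5,-3)
replace slot 3: 2·((-15)+(-5)) − (-3) = -37 → (-15,-5,-37)

-15,-5,-37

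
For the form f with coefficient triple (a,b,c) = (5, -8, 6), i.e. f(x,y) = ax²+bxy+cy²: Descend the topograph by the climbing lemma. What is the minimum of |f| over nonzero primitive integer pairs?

translate: b→2 (≡-8 mod 10), so (5,-8,6)→(5,2,3)
flip: (5,2,3)→(3,-2,5)
reduced (well bottom): (3,-2,5) with a≤c, −a<b≤a
well minimum = a = 3

3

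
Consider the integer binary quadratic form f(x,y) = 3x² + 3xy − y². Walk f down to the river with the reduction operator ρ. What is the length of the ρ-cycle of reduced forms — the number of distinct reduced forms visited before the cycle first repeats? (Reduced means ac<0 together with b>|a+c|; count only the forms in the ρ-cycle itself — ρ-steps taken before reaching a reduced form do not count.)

D = 21, ⌊√D⌋ = 4
river: ρ → (-1,3,3)
river: ρ → (3,3,-1)
ρ-cycle length = 2 (tail of 0 descent steps not counted)

2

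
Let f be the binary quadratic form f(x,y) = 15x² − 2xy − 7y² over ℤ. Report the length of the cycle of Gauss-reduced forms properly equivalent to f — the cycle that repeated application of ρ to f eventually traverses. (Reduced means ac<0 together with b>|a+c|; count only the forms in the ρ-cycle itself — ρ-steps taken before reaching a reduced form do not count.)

D = 424, ⌊√D⌋ = 20
descent: ρ → (-7,16,6)  [lands on river]
river: ρ → (6,20,-1)
river: ρ → (-1,20,6)
river: ρ → (6,16,-7)
river: ρ → (-7,12,10)
river: ρ → (10,8,-9)
river: ρ → (-9,10,9)
river: ρ → (9,8,-10)
river: ρ → (-10,12,7)
river: ρ → (7,16,-6)
river: ρ → (-6,20,1)
river: ρ → (1,20,-6)
river: ρ → (-6,16,7)
river: ρ → (7,12,-10)
river: ρ → (-10,8,9)
river: ρ → (9,10,-9)
river: ρ → (-9,8,10)
river: ρ → (10,12,-7)
ρ-cycle length = 18 (tail of 1 descent step not counted)

18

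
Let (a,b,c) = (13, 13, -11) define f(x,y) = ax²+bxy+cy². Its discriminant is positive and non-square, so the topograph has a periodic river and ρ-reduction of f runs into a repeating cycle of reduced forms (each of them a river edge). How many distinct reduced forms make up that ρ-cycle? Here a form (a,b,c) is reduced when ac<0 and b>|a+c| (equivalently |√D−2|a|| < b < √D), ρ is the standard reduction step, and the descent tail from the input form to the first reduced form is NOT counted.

D = 741, ⌊√D⌋ = 27
river: ρ → (-11,9,15)
river: ρ → (15,21,-5)
river: ρ → (-5,19,19)
river: ρ → (19,19,-5)
river: ρ → (-5,21,15)
river: ρ → (15,9,-11)
river: ρ → (-11,13,13)
river: ρ → (13,13,-11)
ρ-cycle length = 8 (tail of 0 descent steps not counted)

8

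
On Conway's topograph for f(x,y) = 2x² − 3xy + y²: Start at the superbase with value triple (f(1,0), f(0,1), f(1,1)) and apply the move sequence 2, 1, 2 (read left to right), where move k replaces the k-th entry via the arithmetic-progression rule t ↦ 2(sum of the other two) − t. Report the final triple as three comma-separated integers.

start (2,1,0) = (f(1,0),f(0,1),f(1,1))
replace slot 2: 2·(2+0) − 1 = 3 → (2,3,0)
replace slot 1: 2·(3+0) − 2 = 4 → (4,3,0)
replace slot 2: 2·(4+0) − 3 = 5 → (4,5,0)

4,5,0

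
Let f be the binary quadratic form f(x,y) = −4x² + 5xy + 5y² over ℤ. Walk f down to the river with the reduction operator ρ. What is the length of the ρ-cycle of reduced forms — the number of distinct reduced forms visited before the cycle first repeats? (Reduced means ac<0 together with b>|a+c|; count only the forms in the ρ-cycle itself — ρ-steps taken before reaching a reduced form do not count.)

D = 105, ⌊√D⌋ = 10
river: ρ → (5,5,-4)
river: ρ → (-4,3,6)
river: ρ → (6,9,-1)
river: ρ → (-1,9,6)
river: ρ → (6,3,-4)
river: ρ → (-4,5,5)
ρ-cycle length = 6 (tail of 0 descent steps not counted)

6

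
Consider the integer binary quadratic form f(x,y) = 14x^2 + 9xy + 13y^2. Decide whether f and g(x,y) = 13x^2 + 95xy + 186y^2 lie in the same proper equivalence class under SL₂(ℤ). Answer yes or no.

D₁ = -647, D₂ = -647
f: flip: (14,9,13)→(13,-9,14)
f: reduced (well bottom): (13,-9,14) with a≤c, −a<b≤a
g: translate: b→-9 (≡95 mod 26), so (13,95,186)→(13,-9,14)
g: reduced (well bottom): (13,-9,14) with a≤c, −a<b≤a
reduced forms (13, -9, 14) vs (13, -9, 14) ⇒ equivalent

yes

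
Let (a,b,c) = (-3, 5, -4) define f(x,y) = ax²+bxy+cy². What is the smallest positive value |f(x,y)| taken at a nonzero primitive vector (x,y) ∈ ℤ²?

translate: b→1 (≡-5 mod 6), so (3,-5,4)→(3,1,2)
flip: (3,1,2)→(2,-1,3)
reduced (well bottom): (2,-1,3) with a≤c, −a<b≤a
well minimum |f| = |-2| = 2 (negative-definite)

2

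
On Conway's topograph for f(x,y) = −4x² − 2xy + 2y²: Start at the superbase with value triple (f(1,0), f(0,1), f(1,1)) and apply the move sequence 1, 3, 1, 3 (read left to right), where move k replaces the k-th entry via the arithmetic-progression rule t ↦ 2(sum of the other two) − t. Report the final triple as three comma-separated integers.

start (-4,2,-4) = (f(1,0),f(0,1),f(1,1))
replace slot 1: 2·(2+(-4)) − (-4) = 0 → (0,2,-4)
replace slot 3: 2·(0+2) − (-4) = 8 → (0,2,8)
replace slot 1: 2·(2+8) − 0 = 20 → (20,2,8)
replace slot 3: 2·(20+2) − 8 = 36 → (20,2,36)

20,2,36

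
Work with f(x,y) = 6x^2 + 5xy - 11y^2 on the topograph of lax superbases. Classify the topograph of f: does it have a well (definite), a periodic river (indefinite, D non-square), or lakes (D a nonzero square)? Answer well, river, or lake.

D = b²−4ac = 5² − 4·6·(-11) = 289
D = 17² is a perfect square ⇒ form factors over ℤ ⇒ lakes

lake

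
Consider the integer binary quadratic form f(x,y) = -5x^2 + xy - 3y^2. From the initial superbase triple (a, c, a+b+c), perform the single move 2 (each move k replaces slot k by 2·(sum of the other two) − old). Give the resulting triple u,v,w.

start (-5,-3,-7) = (f(1,0),f(0,1),f(1,1))
replace slot 2: 2·((-5)+(-7)) − (-3) = -21 → (-5,-21,-7)

-5,-21,-7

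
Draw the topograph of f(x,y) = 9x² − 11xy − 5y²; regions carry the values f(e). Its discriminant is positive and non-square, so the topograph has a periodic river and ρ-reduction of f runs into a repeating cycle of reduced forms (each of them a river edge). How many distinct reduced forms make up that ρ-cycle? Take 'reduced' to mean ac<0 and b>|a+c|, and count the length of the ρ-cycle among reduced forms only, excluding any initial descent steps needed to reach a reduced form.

D = 301, ⌊√D⌋ = 17
descent: ρ → (-5,11,9)  [lands on river]
river: ρ → (9,7,-7)
river: ρ → (-7,7,9)
river: ρ → (9,11,-5)
river: ρ → (-5,9,11)
river: ρ → (11,13,-3)
river: ρ → (-3,17,1)
river: ρ → (1,17,-3)
river: ρ → (-3,13,11)
river: ρ → (11,9,-5)
ρ-cycle length = 10 (tail of 1 descent step not counted)

10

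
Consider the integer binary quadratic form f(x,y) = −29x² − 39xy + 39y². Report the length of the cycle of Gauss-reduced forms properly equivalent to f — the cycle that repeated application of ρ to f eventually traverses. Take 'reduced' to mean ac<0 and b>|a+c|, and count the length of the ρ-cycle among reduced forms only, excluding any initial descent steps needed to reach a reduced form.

D = 6045, ⌊√D⌋ = 77
descent: ρ → (39,39,-29)  [lands on river]
river: ρ → (-29,77,1)
river: ρ → (1,77,-29)
river: ρ → (-29,39,39)
ρ-cycle length = 4 (tail of 1 descent step not counted)

4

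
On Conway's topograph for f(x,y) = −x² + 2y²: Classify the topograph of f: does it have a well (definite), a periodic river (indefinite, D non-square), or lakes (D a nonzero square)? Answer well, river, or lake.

D = b²−4ac = 0² − 4·(-1)·2 = 8
D > 0 non-square ⇒ indefinite ⇒ periodic river

river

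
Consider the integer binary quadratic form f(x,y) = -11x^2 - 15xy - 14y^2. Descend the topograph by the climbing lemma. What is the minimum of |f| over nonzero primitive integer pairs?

translate: b→-7 (≡15 mod 22), so (11,15,14)→(11,-7,10)
flip: (11,-7,10)→(10,7,11)
reduced (well bottom): (10,7,11) with a≤c, −a<b≤a
well minimum |f| = |-10| = 10 (negative-definite)

10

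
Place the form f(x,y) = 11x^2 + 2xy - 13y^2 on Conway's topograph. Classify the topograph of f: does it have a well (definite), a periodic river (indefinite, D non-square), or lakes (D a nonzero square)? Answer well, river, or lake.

D = b²−4ac = 2² − 4·11·(-13) = 576
D = 24² is a perfect square ⇒ form factors over ℤ ⇒ lakes

lake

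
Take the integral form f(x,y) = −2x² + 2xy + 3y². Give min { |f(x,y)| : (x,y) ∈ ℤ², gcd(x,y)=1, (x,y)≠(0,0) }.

river: ρ → (3,4,-1)
river: ρ → (-1,4,3)
river: ρ → (3,2,-2)
river: ρ → (-2,2,3)
closes: descent 0, river 4
min |a| on river = 1

1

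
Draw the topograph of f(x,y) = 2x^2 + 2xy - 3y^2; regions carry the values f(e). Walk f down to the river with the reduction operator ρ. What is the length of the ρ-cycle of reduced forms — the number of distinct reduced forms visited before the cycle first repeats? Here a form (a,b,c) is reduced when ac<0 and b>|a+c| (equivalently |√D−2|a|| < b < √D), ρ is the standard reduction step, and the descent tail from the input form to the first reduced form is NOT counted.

D = 28, ⌊√D⌋ = 5
river: ρ → (-3,4,1)
river: ρ → (1,4,-3)
river: ρ → (-3,2,2)
river: ρ → (2,2,-3)
ρ-cycle length = 4 (tail of 0 descent steps not counted)

4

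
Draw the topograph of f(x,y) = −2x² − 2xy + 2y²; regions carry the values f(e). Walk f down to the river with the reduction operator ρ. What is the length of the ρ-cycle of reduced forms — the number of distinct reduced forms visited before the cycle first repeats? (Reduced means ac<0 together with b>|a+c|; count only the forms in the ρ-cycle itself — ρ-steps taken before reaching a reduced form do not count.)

D = 20, ⌊√D⌋ = 4
descent: ρ → (2,2,-2)  [lands on river]
river: ρ → (-2,2,2)
ρ-cycle length = 2 (tail of 1 descent step not counted)

2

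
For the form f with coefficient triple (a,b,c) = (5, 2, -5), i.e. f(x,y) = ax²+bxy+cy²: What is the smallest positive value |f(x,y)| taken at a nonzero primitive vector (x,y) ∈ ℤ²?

river: ρ → (-5,8,2)
river: ρ → (2,8,-5)
river: ρ → (-5,2,5)
river: ρ → (5,8,-2)
river: ρ → (-2,8,5)
river: ρ → (5,2,-5)
closes: descent 0, river 6
min |a| on river = 2

2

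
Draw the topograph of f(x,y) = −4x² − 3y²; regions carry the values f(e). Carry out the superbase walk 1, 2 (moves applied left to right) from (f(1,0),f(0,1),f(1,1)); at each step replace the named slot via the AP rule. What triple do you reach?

start (-4,-3,-7) = (f(1,0),f(0,1),f(1,1))
replace slot 1: 2·((-3)+(-7)) − (-4) = -16 → (-16,-3,-7)
replace slot 2: 2·((-16)+(-7)) − (-3) = -43 → (-16,-43,-7)

-16,-43,-7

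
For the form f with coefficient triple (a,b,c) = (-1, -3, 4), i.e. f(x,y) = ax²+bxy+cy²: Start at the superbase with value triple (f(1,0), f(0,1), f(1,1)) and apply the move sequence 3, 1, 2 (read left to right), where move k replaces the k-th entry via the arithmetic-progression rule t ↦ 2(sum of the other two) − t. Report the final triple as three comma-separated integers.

start (-1,4,0) = (f(1,0),f(0,1),f(1,1))
replace slot 3: 2·((-1)+4) − 0 = 6 → (-1,4,6)
replace slot 1: 2·(4+6) − (-1) = 21 → (21,4,6)
replace slot 2: 2·(21+6) − 4 = 50 → (21,50,6)

21,50,6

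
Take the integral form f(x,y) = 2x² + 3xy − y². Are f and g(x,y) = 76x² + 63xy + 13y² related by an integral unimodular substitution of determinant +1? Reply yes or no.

D₁ = 17, D₂ = 17
river cycle of f (length 6): (-1, 3, 2), (2, 1, -2), (-2, 3, 1), (1, 3, -2), (-2, 1, 2), (2, 3, -1)
river cycle of g (length 6): (2, 3, -1), (-1, 3, 2), (2, 1, -2), (-2, 3, 1), (1, 3, -2), (-2, 1, 2)
cycles coincide ⇒ equivalent

yes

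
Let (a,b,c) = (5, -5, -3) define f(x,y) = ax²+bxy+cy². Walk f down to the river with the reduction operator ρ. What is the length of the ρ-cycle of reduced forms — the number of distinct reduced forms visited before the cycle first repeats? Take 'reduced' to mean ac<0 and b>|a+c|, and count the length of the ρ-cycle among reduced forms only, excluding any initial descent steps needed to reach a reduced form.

D = 85, ⌊√D⌋ = 9
descent: ρ → (-3,5,5)  [lands on river]
river: ρ → (5,5,-3)
river: ρ → (-3,7,3)
river: ρ → (3,5,-5)
river: ρ → (-5,5,3)
river: ρ → (3,7,-3)
ρ-cycle length = 6 (tail of 1 descent step not counted)

6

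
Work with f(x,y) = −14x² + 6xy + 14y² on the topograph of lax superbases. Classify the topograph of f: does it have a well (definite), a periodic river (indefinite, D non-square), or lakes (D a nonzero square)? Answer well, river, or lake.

D = b²−4ac = 6² − 4·(-14)·14 = 820
D > 0 non-square ⇒ indefinite ⇒ periodic river

river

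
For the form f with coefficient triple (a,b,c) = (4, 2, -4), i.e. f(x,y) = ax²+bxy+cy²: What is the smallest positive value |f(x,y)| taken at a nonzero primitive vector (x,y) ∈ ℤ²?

river: ρ → (-4,6,2)
river: ρ → (2,6,-4)
river: ρ → (-4,2,4)
river: ρ → (4,6,-2)
river: ρ → (-2,6,4)
river: ρ → (4,2,-4)
closes: descent 0, river 6
min |a| on river = 2

2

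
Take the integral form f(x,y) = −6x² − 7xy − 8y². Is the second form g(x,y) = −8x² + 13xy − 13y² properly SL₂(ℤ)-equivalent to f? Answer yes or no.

D₁ = -143, D₂ = -247
discriminants differ ⇒ not SL₂(ℤ)-equivalent

no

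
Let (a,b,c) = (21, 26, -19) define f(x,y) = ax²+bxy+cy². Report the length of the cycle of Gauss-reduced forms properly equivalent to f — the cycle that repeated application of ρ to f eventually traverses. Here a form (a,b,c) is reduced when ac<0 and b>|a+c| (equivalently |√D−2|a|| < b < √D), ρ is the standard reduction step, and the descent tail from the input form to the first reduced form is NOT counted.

D = 2272, ⌊√D⌋ = 47
river: ρ → (-19,12,28)
river: ρ → (28,44,-3)
river: ρ → (-3,46,13)
river: ρ → (13,32,-24)
river: ρ → (-24,16,21)
river: ρ → (21,26,-19)
ρ-cycle length = 6 (tail of 0 descent steps not counted)

6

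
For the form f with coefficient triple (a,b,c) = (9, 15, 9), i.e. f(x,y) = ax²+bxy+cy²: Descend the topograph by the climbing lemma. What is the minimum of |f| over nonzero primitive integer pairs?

translate: b→-3 (≡15 mod 18), so (9,15,9)→(9,-3,3)
flip: (9,-3,3)→(3,3,9)
reduced (well bottom): (3,3,9) with a≤c, −a<b≤a
well minimum = a = 3

3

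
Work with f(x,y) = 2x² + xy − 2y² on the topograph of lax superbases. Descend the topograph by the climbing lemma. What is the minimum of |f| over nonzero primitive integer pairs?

river: ρ → (-2,3,1)
river: ρ → (1,3,-2)
river: ρ → (-2,1,2)
river: ρ → (2,3,-1)
river: ρ → (-1,3,2)
river: ρ → (2,1,-2)
closes: descent 0, river 6
min |a| on river = 1

1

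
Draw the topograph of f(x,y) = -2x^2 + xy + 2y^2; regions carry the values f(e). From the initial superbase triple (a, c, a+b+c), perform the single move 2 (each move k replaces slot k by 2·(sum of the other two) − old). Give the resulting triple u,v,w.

start (-2,2,1) = (f(1,0),f(0,1),f(1,1))
replace slot 2: 2·((-2)+1) − 2 = -4 → (-2,-4,1)

-2,-4,1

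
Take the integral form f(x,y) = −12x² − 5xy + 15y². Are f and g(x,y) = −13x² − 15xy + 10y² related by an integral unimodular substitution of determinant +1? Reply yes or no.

D₁ = 745, D₂ = 745
river cycle of f (length 18): (15, 5, -12), (-12, 19, 8), (8, 13, -18), (-18, 23, 3), (3, 25, -10), (-10, 15, 13), (13, 11, -12), (-12, 13, 12), (12, 11, -13), (-13, 15, 10), … (8 more)
river cycle of g (length 18): (10, 15, -13), (-13, 11, 12), (12, 13, -12), (-12, 11, 13), (13, 15, -10), (-10, 25, 3), (3, 23, -18), (-18, 13, 8), (8, 19, -12), (-12, 5, 15), … (8 more)
cycles differ ⇒ inequivalent

no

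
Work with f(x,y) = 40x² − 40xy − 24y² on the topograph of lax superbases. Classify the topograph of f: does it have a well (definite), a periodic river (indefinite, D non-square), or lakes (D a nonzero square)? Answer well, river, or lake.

D = b²−4ac = (-40)² − 4·40·(-24) = 5440
D > 0 non-square ⇒ indefinite ⇒ periodic river

river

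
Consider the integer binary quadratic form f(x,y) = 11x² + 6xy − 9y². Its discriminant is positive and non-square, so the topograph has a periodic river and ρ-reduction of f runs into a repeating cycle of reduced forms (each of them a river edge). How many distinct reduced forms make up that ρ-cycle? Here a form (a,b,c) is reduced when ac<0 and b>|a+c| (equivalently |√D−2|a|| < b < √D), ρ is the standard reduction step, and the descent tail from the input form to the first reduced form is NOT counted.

D = 432, ⌊√D⌋ = 20
river: ρ → (-9,12,8)
river: ρ → (8,20,-1)
river: ρ → (-1,20,8)
river: ρ → (8,12,-9)
river: ρ → (-9,6,11)
river: ρ → (11,16,-4)
river: ρ → (-4,16,11)
river: ρ → (11,6,-9)
ρ-cycle length = 8 (tail of 0 descent steps not counted)

8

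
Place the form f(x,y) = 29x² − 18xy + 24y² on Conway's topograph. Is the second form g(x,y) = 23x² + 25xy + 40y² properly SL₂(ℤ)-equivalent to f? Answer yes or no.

D₁ = -2460, D₂ = -3055
discriminants differ ⇒ not SL₂(ℤ)-equivalent

no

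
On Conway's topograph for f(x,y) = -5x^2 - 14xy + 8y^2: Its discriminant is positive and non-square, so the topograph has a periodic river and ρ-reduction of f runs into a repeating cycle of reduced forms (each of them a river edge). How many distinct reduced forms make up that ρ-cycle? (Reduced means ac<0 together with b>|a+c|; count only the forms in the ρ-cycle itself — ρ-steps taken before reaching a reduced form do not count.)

D = 356, ⌊√D⌋ = 18
descent: ρ → (8,14,-5)  [lands on river]
river: ρ → (-5,16,5)
river: ρ → (5,14,-8)
river: ρ → (-8,18,1)
river: ρ → (1,18,-8)
river: ρ → (-8,14,5)
river: ρ → (5,16,-5)
river: ρ → (-5,14,8)
river: ρ → (8,18,-1)
river: ρ → (-1,18,8)
ρ-cycle length = 10 (tail of 1 descent step not counted)

10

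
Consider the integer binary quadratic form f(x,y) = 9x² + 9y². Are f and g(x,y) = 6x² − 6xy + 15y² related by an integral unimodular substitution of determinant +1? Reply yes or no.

D₁ = -324, D₂ = -324
f: reduced (well bottom): (9,0,9) with a≤c, −a<b≤a
g: translate: b→6 (≡-6 mod 12), so (6,-6,15)→(6,6,15)
g: reduced (well bottom): (6,6,15) with a≤c, −a<b≤a
reduced forms (9, 0, 9) vs (6, 6, 15) ⇒ inequivalent

no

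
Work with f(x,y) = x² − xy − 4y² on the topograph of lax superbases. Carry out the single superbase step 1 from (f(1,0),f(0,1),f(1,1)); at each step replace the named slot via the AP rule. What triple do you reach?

start (1,-4,-4) = (f(1,0),f(0,1),f(1,1))
replace slot 1: 2·((-4)+(-4)) − 1 = -17 → (-17,-4,-4)

-17,-4,-4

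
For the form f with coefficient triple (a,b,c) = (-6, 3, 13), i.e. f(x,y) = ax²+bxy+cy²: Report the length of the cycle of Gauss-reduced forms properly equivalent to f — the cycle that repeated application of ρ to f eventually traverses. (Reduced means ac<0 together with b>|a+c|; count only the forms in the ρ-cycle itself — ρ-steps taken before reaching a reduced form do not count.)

D = 321, ⌊√D⌋ = 17
descent: ρ → (13,-3,-6)
descent: ρ → (-6,15,4)  [lands on river]
river: ρ → (4,17,-2)
river: ρ → (-2,15,12)
river: ρ → (12,9,-5)
river: ρ → (-5,11,10)
river: ρ → (10,9,-6)
ρ-cycle length = 6 (tail of 2 descent steps not counted)

6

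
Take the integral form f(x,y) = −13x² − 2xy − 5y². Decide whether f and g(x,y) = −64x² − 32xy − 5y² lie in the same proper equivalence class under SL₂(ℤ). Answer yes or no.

D₁ = -256, D₂ = -256
f is negative-definite; reduce −f:
−f: flip: (13,2,5)→(5,-2,13)
−f: reduced (well bottom): (5,-2,13) with a≤c, −a<b≤a
flip sign back: reduced form of f is (-5,2,-13)
g is negative-definite; reduce −g:
−g: flip: (64,32,5)→(5,-32,64)
−g: translate: b→-2 (≡-32 mod 10), so (5,-32,64)→(5,-2,13)
−g: reduced (well bottom): (5,-2,13) with a≤c, −a<b≤a
flip sign back: reduced form of g is (-5,2,-13)
reduced forms (-5, 2, -13) vs (-5, 2, -13) ⇒ equivalent

yes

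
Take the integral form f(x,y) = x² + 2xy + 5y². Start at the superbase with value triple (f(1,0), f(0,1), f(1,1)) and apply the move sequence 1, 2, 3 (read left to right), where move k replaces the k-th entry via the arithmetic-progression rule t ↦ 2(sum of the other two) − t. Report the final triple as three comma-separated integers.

start (1,5,8) = (f(1,0),f(0,1),f(1,1))
replace slot 1: 2·(5+8) − 1 = 25 → (25,5,8)
replace slot 2: 2·(25+8) − 5 = 61 → (25,61,8)
replace slot 3: 2·(25+61) − 8 = 164 → (25,61,164)

25,61,164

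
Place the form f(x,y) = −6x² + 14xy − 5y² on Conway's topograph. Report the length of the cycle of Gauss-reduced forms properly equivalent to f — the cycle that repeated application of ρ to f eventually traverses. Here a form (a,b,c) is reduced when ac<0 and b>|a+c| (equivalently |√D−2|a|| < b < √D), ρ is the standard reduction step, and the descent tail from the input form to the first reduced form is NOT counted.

D = 76, ⌊√D⌋ = 8
descent: ρ → (-5,6,2)  [lands on river]
river: ρ → (2,6,-5)
river: ρ → (-5,4,3)
river: ρ → (3,8,-1)
river: ρ → (-1,8,3)
river: ρ → (3,4,-5)
ρ-cycle length = 6 (tail of 1 descent step not counted)

6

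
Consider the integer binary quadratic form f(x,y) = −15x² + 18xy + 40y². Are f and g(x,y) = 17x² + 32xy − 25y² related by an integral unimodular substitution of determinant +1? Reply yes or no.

D₁ = 2724, D₂ = 2724
river cycle of f (length 24): (-15, 48, 7), (7, 50, -8), (-8, 46, 19), (19, 30, -24), (-24, 18, 25), (25, 32, -17), (-17, 36, 21), (21, 48, -5), (-5, 52, 1), (1, 52, -5), … (14 more)
river cycle of g (length 24): (-25, 18, 24), (24, 30, -19), (-19, 46, 8), (8, 50, -7), (-7, 48, 15), (15, 42, -16), (-16, 22, 35), (35, 48, -3), (-3, 48, 35), (35, 22, -16), … (14 more)
cycles differ ⇒ inequivalent

no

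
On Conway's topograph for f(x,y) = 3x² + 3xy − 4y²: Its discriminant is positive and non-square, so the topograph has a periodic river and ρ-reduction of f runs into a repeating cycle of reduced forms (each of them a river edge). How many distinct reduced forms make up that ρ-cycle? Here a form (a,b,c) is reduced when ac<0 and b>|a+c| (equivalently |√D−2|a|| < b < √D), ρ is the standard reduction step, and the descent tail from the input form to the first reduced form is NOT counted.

D = 57, ⌊√D⌋ = 7
river: ρ → (-4,5,2)
river: ρ → (2,7,-1)
river: ρ → (-1,7,2)
river: ρ → (2,5,-4)
river: ρ → (-4,3,3)
river: ρ → (3,3,-4)
ρ-cycle length = 6 (tail of 0 descent steps not counted)

6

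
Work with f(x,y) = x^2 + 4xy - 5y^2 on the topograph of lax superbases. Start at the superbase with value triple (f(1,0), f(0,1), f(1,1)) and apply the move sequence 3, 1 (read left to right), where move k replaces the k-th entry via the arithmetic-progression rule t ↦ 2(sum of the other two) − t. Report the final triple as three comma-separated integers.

start (1,-5,0) = (f(1,0),f(0,1),f(1,1))
replace slot 3: 2·(1+(-5)) − 0 = -8 → (1,-5,-8)
replace slot 1: 2·((-5)+(-8)) − 1 = -27 → (-27,-5,-8)

-27,-5,-8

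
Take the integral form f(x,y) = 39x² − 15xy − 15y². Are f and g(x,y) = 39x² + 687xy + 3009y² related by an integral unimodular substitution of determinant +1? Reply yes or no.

D₁ = 2565, D₂ = 2565
river cycle of f (length 2): (-15, 45, 9), (9, 45, -15)
river cycle of g (length 2): (-15, 45, 9), (9, 45, -15)
cycles coincide ⇒ equivalent

yes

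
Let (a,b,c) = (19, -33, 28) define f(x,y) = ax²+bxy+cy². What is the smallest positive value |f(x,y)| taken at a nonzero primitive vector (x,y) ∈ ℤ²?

translate: b→5 (≡-33 mod 38), so (19,-33,28)→(19,5,14)
flip: (19,5,14)→(14,-5,19)
reduced (well bottom): (14,-5,19) with a≤c, −a<b≤a
well minimum = a = 14

14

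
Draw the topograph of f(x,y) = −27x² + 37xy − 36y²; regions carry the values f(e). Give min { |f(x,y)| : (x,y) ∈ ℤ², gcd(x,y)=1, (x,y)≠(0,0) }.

translate: b→17 (≡-37 mod 54), so (27,-37,36)→(27,17,26)
flip: (27,17,26)→(26,-17,27)
reduced (well bottom): (26,-17,27) with a≤c, −a<b≤a
well minimum |f| = |-26| = 26 (negative-definite)

26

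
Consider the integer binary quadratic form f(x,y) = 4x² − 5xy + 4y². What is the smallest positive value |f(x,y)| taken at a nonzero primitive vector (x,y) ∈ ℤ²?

translate: b→3 (≡-5 mod 8), so (4,-5,4)→(4,3,3)
flip: (4,3,3)→(3,-3,4)
translate: b→3 (≡-3 mod 6), so (3,-3,4)→(3,3,4)
reduced (well bottom): (3,3,4) with a≤c, −a<b≤a
well minimum = a = 3

3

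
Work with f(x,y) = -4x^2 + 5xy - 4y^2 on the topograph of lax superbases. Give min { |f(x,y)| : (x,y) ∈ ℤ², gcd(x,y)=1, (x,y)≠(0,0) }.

translate: b→3 (≡-5 mod 8), so (4,-5,4)→(4,3,3)
flip: (4,3,3)→(3,-3,4)
translate: b→3 (≡-3 mod 6), so (3,-3,4)→(3,3,4)
reduced (well bottom): (3,3,4) with a≤c, −a<b≤a
well minimum |f| = |-3| = 3 (negative-definite)

3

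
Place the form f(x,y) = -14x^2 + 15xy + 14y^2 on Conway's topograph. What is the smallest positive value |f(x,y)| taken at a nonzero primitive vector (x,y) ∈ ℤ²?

river: ρ → (14,13,-15)
river: ρ → (-15,17,12)
river: ρ → (12,31,-1)
river: ρ → (-1,31,12)
river: ρ → (12,17,-15)
river: ρ → (-15,13,14)
river: ρ → (14,15,-14)
river: ρ → (-14,13,15)
river: ρ → (15,17,-12)
river: ρ → (-12,31,1)
river: ρ → (1,31,-12)
river: ρ → (-12,17,15)
river: ρ → (15,13,-14)
river: ρ → (-14,15,14)
closes: descent 0, river 14
min |a| on river = 1

1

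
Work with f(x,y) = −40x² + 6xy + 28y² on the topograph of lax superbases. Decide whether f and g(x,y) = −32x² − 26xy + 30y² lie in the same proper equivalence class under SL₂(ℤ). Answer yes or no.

D₁ = 4516, D₂ = 4516
river cycle of f (length 10): (28, 50, -18), (-18, 58, 16), (16, 38, -48), (-48, 58, 6), (6, 62, -28), (-28, 50, 18), (18, 58, -16), (-16, 38, 48), (48, 58, -6), (-6, 62, 28)
river cycle of g (length 14): (30, 26, -32), (-32, 38, 24), (24, 58, -12), (-12, 62, 14), (14, 50, -36), (-36, 22, 28), (28, 34, -30), (-30, 26, 32), (32, 38, -24), (-24, 58, 12), … (4 more)
cycles differ ⇒ inequivalent

no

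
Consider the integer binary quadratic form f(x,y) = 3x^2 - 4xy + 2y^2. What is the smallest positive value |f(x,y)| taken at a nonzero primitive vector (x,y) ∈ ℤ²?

translate: b→2 (≡-4 mod 6), so (3,-4,2)→(3,2,1)
flip: (3,2,1)→(1,-2,3)
translate: b→0 (≡-2 mod 2), so (1,-2,3)→(1,0,2)
reduced (well bottom): (1,0,2) with a≤c, −a<b≤a
well minimum = a = 1

1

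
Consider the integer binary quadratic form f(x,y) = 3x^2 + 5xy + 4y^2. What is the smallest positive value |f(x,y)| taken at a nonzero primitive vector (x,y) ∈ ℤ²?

translate: b→-1 (≡5 mod 6), so (3,5,4)→(3,-1,2)
flip: (3,-1,2)→(2,1,3)
reduced (well bottom): (2,1,3) with a≤c, −a<b≤a
well minimum = a = 2

2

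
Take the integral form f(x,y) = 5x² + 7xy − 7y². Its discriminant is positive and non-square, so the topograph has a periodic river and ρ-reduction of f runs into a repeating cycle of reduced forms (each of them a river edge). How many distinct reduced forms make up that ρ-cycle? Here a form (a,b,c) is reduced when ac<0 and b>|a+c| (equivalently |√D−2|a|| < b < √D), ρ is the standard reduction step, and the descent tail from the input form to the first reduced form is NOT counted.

D = 189, ⌊√D⌋ = 13
river: ρ → (-7,7,5)
river: ρ → (5,13,-1)
river: ρ → (-1,13,5)
river: ρ → (5,7,-7)
ρ-cycle length = 4 (tail of 0 descent steps not counted)

4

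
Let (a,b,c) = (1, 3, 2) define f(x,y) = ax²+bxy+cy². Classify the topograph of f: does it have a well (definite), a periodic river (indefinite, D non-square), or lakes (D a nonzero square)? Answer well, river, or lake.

D = b²−4ac = 3² − 4·1·2 = 1
D = 1² is a perfect square ⇒ form factors over ℤ ⇒ lakes

lake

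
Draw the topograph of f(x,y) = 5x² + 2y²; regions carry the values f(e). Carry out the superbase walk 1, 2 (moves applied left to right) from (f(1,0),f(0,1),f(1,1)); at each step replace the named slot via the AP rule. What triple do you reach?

start (5,2,7) = (f(1,0),f(0,1),f(1,1))
replace slot 1: 2·(2+7) − 5 = 13 → (13,2,7)
replace slot 2: 2·(13+7) − 2 = 38 → (13,38,7)

13,38,7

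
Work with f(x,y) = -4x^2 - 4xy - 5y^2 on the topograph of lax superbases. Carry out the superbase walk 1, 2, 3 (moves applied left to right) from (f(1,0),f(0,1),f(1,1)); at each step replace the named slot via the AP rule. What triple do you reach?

start (-4,-5,-13) = (f(1,0),f(0,1),f(1,1))
replace slot 1: 2·((-5)+(-13)) − (-4) = -32 → (-32,-5,-13)
replace slot 2: 2·((-32)+(-13)) − (-5) = -85 → (-32,-85,-13)
replace slot 3: 2·((-32)+(-85)) − (-13) = -221 → (-32,-85,-221)

-32,-85,-221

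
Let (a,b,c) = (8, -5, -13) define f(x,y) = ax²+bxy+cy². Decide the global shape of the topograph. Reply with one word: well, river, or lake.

D = b²−4ac = (-5)² − 4·8·(-13) = 441
D = 21² is a perfect square ⇒ form factors over ℤ ⇒ lakes

lake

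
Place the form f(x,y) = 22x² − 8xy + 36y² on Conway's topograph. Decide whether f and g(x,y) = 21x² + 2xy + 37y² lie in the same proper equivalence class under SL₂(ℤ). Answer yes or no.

D₁ = -3104, D₂ = -3104
f: reduced (well bottom): (22,-8,36) with a≤c, −a<b≤a
g: reduced (well bottom): (21,2,37) with a≤c, −a<b≤a
reduced forms (22, -8, 36) vs (21, 2, 37) ⇒ inequivalent

no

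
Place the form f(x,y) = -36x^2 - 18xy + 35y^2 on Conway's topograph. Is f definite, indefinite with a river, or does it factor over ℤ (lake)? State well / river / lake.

D = b²−4ac = (-18)² − 4·(-36)·35 = 5364
D > 0 non-square ⇒ indefinite ⇒ periodic river

river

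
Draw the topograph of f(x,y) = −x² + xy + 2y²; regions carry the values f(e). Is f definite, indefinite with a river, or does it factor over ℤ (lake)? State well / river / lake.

D = b²−4ac = 1² − 4·(-1)·2 = 9
D = 3² is a perfect square ⇒ form factors over ℤ ⇒ lakes

lake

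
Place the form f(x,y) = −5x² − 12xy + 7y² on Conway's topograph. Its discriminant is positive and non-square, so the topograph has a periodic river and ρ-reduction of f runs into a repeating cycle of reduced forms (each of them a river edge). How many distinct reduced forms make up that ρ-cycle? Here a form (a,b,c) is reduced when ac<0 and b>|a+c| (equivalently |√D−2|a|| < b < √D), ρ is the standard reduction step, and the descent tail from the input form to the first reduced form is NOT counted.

D = 284, ⌊√D⌋ = 16
descent: ρ → (7,12,-5)  [lands on river]
river: ρ → (-5,8,11)
river: ρ → (11,14,-2)
river: ρ → (-2,14,11)
river: ρ → (11,8,-5)
river: ρ → (-5,12,7)
river: ρ → (7,16,-1)
river: ρ → (-1,16,7)
ρ-cycle length = 8 (tail of 1 descent step not counted)

8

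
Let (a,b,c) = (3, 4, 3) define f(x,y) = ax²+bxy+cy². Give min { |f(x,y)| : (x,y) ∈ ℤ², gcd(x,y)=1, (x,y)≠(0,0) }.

translate: b→-2 (≡4 mod 6), so (3,4,3)→(3,-2,2)
flip: (3,-2,2)→(2,2,3)
reduced (well bottom): (2,2,3) with a≤c, −a<b≤a
well minimum = a = 2

2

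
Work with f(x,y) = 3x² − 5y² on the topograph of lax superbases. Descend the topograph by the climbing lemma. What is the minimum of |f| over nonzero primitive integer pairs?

descent: ρ → (-5,0,3)
descent: ρ → (3,6,-2)  [lands on river]
river: ρ → (-2,6,3)
closes: descent 2, river 2
min |a| on river = 2

2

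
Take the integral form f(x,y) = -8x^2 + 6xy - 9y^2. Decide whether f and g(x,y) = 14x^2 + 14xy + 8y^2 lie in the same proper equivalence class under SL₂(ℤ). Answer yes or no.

D₁ = -252, D₂ = -252
f is negative-definite; reduce −f:
−f: reduced (well bottom): (8,-6,9) with a≤c, −a<b≤a
flip sign back: reduced form of f is (-8,6,-9)
g: flip: (14,14,8)→(8,-14,14)
g: translate: b→2 (≡-14 mod 16), so (8,-14,14)→(8,2,8)
g: reduced (well bottom): (8,2,8) with a≤c, −a<b≤a
reduced forms (-8, 6, -9) vs (8, 2, 8) ⇒ inequivalent

no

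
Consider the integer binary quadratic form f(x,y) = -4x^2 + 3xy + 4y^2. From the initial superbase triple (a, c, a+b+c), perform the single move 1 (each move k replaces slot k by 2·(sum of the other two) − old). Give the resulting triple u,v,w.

start (-4,4,3) = (f(1,0),f(0,1),f(1,1))
replace slot 1: 2·(4+3) − (-4) = 18 → (18,4,3)

18,4,3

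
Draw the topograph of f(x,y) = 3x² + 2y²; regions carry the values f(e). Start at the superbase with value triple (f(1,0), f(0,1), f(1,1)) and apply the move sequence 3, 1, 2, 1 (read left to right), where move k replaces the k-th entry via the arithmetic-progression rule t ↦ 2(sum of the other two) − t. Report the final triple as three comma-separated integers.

start (3,2,5) = (f(1,0),f(0,1),f(1,1))
replace slot 3: 2·(3+2) − 5 = 5 → (3,2,5)
replace slot 1: 2·(2+5) − 3 = 11 → (11,2,5)
replace slot 2: 2·(11+5) − 2 = 30 → (11,30,5)
replace slot 1: 2·(30+5) − 11 = 59 → (59,30,5)

59,30,5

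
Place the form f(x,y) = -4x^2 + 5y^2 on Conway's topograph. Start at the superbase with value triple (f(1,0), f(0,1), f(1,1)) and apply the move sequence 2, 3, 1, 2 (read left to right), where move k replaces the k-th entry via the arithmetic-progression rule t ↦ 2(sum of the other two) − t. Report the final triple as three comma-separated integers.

start (-4,5,1) = (f(1,0),f(0,1),f(1,1))
replace slot 2: 2·((-4)+1) − 5 = -11 → (-4,-11,1)
replace slot 3: 2·((-4)+(-11)) − 1 = -31 → (-4,-11,-31)
replace slot 1: 2·((-11)+(-31)) − (-4) = -80 → (-80,-11,-31)
replace slot 2: 2·((-80)+(-31)) − (-11) = -211 → (-80,-211,-31)

-80,-211,-31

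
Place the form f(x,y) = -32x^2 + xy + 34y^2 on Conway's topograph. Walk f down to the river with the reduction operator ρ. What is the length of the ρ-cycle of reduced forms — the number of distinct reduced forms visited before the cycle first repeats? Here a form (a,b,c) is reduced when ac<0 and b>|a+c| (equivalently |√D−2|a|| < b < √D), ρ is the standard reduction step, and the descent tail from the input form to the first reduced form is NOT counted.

D = 4353, ⌊√D⌋ = 65
descent: ρ → (34,-1,-32)
descent: ρ → (-32,65,1)  [lands on river]
river: ρ → (1,65,-32)
river: ρ → (-32,63,3)
river: ρ → (3,63,-32)
ρ-cycle length = 4 (tail of 2 descent steps not counted)

4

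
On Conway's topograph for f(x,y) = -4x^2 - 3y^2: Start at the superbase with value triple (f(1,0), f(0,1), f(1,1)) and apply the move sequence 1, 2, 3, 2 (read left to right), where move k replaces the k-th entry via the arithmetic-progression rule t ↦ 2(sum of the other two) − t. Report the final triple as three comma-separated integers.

start (-4,-3,-7) = (f(1,0),f(0,1),f(1,1))
replace slot 1: 2·((-3)+(-7)) − (-4) = -16 → (-16,-3,-7)
replace slot 2: 2·((-16)+(-7)) − (-3) = -43 → (-16,-43,-7)
replace slot 3: 2·((-16)+(-43)) − (-7) = -111 → (-16,-43,-111)
replace slot 2: 2·((-16)+(-111)) − (-43) = -211 → (-16,-211,-111)

-16,-211,-111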